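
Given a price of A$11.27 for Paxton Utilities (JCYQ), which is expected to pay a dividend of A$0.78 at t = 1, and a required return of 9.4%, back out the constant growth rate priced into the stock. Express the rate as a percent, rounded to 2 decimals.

2.48%

From P₀ = D₁/(r − g), the implied growth is g = r − D₁/P₀.
g = 0.094 − 0.78/11.27 = 0.094 − 0.06921 = 0.02479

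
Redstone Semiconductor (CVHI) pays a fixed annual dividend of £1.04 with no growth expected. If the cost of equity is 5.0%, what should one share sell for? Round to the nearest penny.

£20.80

Zero-growth DDM (perpetuity): P₀ = D/r = 1.04 / 0.05 = 20.8000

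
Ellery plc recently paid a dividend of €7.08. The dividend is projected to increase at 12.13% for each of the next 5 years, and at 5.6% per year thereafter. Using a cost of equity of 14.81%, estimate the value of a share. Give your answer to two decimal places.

Two-stage DDM. Project D₁…D_5 at 0.1213, terminal growth 0.056, discount at r = 0.1481.
D_1 = 7.9388
D_2 = 8.9018
D_3 = 9.9816
D_4 = 11.1923
D_5 = 12.5500
Terminal value at t=5: TV = D_6/(r−g) = 13.2528/(0.1481−0.056) = 143.8953
P₀ = 7.9388/(1+0.1481)^1 + 8.9018/(1+0.1481)^2 + 9.9816/(1+0.1481)^3 + 11.1923/(1+0.1481)^4 + 12.5500/(1+0.1481)^5 + 143.8953/(1+0.1481)^5 = 105.1321

€105.13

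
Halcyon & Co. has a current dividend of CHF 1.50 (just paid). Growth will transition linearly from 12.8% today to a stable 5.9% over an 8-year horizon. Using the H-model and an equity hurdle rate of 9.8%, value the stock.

H-model: P₀ = D₀[(1+g_L) + H(g_S−g_L)]/(r−g_L), with H = 8/2 = 4.
P₀ = 1.50 × [(1+0.059) + 4×(0.128−0.059)] / (0.098−0.059)
   = 1.50 × 1.3350 / 0.039 = 51.3462

CHF 51.35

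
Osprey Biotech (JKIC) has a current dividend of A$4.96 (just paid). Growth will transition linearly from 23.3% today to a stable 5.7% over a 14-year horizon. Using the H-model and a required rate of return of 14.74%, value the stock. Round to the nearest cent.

A$125.59

H-model: P₀ = D₀[(1+g_L) + H(g_S−g_L)]/(r−g_L), with H = 14/2 = 7.
P₀ = 4.96 × [(1+0.057) + 7×(0.233−0.057)] / (0.1474−0.057)
   = 4.96 × 2.2890 / 0.0904 = 125.5912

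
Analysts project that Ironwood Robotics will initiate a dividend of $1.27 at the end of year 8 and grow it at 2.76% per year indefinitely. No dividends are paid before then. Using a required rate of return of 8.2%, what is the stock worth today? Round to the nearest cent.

$13.45

Deferred-dividend DDM. At t=7 the remaining stream is a growing perpetuity with first payment D_8 = 1.27.
V_7 = D_8/(r−g) = 1.27/(0.082−0.0276) = 23.3456
P₀ = V_7/(1+r)^7 = 23.3456/(1+0.082)^7 = 13.4466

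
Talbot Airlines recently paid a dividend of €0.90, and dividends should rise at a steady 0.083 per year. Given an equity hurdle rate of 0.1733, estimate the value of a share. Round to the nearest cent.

Gordon growth model: P₀ = D₁/(r − g). D₁ = 0.90 × (1 + 0.083) = 0.9747.
P₀ = 0.9747 / (0.1733 − 0.083) = 0.9747 / 0.0903 = 10.7940

€10.79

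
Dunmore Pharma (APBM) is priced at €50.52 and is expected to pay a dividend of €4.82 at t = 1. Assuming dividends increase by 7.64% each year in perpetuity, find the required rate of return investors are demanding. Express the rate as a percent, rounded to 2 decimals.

Rearranging the constant-growth DDM: r = D₁/P₀ + g.
r = 4.8200 / 50.52 + 0.0764 = 0.09541 + 0.0764 = 0.17181

17.18%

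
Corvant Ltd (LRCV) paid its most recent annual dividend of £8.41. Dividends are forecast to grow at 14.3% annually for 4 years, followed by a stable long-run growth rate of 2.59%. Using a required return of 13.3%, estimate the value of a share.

£117.83

Two-stage DDM. Project D₁…D_4 at 0.143, terminal growth 0.0259, discount at r = 0.133.
D_1 = 9.6126
D_2 = 10.9872
D_3 = 12.5584
D_4 = 14.3543
Terminal value at t=4: TV = D_5/(r−g) = 14.7260/(0.133−0.0259) = 137.4980
P₀ = 9.6126/(1+0.133)^1 + 10.9872/(1+0.133)^2 + 12.5584/(1+0.133)^3 + 14.3543/(1+0.133)^4 + 137.4980/(1+0.133)^4 = 117.8293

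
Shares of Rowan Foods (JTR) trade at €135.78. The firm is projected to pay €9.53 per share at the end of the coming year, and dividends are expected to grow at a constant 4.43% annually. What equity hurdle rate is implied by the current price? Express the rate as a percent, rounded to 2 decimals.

11.45%

Rearranging the constant-growth DDM: r = D₁/P₀ + g.
r = 9.5300 / 135.78 + 0.0443 = 0.07019 + 0.0443 = 0.11449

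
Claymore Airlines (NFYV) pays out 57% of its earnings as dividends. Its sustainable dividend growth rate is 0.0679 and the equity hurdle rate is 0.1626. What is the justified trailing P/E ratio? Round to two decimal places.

Justified trailing P/E = b(1+g)/(r−g) = 0.57×(1+0.0679)/(0.1626−0.0679) = 6.4277

6.43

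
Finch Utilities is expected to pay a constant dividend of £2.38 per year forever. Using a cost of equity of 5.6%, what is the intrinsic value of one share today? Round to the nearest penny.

£42.50

Zero-growth DDM (perpetuity): P₀ = D/r = 2.38 / 0.056 = 42.5000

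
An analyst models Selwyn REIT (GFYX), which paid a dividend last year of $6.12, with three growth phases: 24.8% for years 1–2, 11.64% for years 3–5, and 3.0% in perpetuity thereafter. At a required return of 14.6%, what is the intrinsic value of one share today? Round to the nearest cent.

Three-stage DDM. Project D₁…D_5; terminal Gordon value at t=5 with g = 0.03; discount at r = 0.146.
D_1 = 7.6378
D_2 = 9.5319
D_3 = 10.6414
D_4 = 11.8801
D_5 = 13.2629
TV_5 = 13.6608/(0.146−0.03) = 117.7658
P₀ = Σ Dₜ/(1+r)ᵗ + TV_5/(1+r)^5 = 94.1702

$94.17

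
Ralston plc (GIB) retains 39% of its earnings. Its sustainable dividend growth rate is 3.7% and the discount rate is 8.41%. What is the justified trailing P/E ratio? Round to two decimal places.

13.43

Payout ratio b = 1 − 0.39 = 0.61.
Justified trailing P/E = b(1+g)/(r−g) = 0.61×(1+0.037)/(0.0841−0.037) = 13.4304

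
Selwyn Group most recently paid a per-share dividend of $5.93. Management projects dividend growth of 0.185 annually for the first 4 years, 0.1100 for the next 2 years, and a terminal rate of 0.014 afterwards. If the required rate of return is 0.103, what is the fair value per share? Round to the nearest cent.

Three-stage DDM. Project D₁…D_6; terminal Gordon value at t=6 with g = 0.014; discount at r = 0.103.
D_1 = 7.0271
D_2 = 8.3271
D_3 = 9.8676
D_4 = 11.6931
D_5 = 12.9793
D_6 = 14.4070
TV_6 = 14.6087/(0.103−0.014) = 164.1429
P₀ = Σ Dₜ/(1+r)ᵗ + TV_6/(1+r)^6 = 135.5719

$135.57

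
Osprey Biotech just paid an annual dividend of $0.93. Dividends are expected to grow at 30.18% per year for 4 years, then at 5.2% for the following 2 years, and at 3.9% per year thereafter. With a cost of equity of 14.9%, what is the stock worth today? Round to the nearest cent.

Three-stage DDM. Project D₁…D_6; terminal Gordon value at t=6 with g = 0.039; discount at r = 0.149.
D_1 = 1.2107
D_2 = 1.5761
D_3 = 2.0517
D_4 = 2.6709
D_5 = 2.8098
D_6 = 2.9559
TV_6 = 3.0712/(0.149−0.039) = 27.9199
P₀ = Σ Dₜ/(1+r)ᵗ + TV_6/(1+r)^6 = 19.9539

$19.95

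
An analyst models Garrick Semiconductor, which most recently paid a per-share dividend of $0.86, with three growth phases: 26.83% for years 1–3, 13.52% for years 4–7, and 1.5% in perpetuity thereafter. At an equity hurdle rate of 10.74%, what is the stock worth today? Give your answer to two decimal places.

$24.58

Three-stage DDM. Project D₁…D_7; terminal Gordon value at t=7 with g = 0.015; discount at r = 0.1074.
D_1 = 1.0907
D_2 = 1.3834
D_3 = 1.7545
D_4 = 1.9918
D_5 = 2.2610
D_6 = 2.5667
D_7 = 2.9138
TV_7 = 2.9575/(0.1074−0.015) = 32.0072
P₀ = Σ Dₜ/(1+r)ᵗ + TV_7/(1+r)^7 = 24.5771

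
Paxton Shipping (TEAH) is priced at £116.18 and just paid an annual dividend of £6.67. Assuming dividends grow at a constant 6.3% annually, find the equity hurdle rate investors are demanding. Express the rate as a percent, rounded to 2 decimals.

12.40%

Rearranging the constant-growth DDM: r = D₁/P₀ + g.
D₁ = 6.67 × (1 + 0.063) = 7.0902.
r = 7.0902 / 116.18 + 0.063 = 0.06103 + 0.063 = 0.12403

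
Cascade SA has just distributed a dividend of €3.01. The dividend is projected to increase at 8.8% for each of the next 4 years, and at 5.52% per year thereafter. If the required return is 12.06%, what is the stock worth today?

€54.34

Two-stage DDM. Project D₁…D_4 at 0.088, terminal growth 0.0552, discount at r = 0.1206.
D_1 = 3.2749
D_2 = 3.5631
D_3 = 3.8766
D_4 = 4.2178
Terminal value at t=4: TV = D_5/(r−g) = 4.4506/(0.1206−0.0552) = 68.0517
P₀ = 3.2749/(1+0.1206)^1 + 3.5631/(1+0.1206)^2 + 3.8766/(1+0.1206)^3 + 4.2178/(1+0.1206)^4 + 68.0517/(1+0.1206)^4 = 54.3450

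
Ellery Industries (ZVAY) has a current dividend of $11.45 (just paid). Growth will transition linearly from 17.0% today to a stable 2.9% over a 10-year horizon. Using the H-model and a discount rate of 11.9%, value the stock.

H-model: P₀ = D₀[(1+g_L) + H(g_S−g_L)]/(r−g_L), with H = 10/2 = 5.
P₀ = 11.45 × [(1+0.029) + 5×(0.17−0.029)] / (0.119−0.029)
   = 11.45 × 1.7340 / 0.09 = 220.6033

$220.60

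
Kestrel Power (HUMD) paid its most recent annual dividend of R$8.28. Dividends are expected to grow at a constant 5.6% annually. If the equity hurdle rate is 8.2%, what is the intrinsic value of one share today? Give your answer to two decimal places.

R$336.30

Gordon growth model: P₀ = D₁/(r − g). D₁ = 8.28 × (1 + 0.056) = 8.7437.
P₀ = 8.7437 / (0.082 − 0.056) = 8.7437 / 0.026 = 336.2954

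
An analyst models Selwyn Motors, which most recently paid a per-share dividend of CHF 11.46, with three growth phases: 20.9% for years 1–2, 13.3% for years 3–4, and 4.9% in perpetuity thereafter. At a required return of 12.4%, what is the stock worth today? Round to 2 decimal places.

CHF 240.85

Three-stage DDM. Project D₁…D_4; terminal Gordon value at t=4 with g = 0.049; discount at r = 0.124.
D_1 = 13.8551
D_2 = 16.7509
D_3 = 18.9787
D_4 = 21.5029
TV_4 = 22.5565/(0.124−0.049) = 300.7539
P₀ = Σ Dₜ/(1+r)ᵗ + TV_4/(1+r)^4 = 240.8507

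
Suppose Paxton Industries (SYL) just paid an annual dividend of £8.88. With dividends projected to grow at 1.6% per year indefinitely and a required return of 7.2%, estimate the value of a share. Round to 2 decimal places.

£161.11

Gordon growth model: P₀ = D₁/(r − g). D₁ = 8.88 × (1 + 0.016) = 9.0221.
P₀ = 9.0221 / (0.072 − 0.016) = 9.0221 / 0.056 = 161.1086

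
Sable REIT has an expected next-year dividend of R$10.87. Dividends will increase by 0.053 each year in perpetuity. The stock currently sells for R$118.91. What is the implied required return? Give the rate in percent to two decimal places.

14.44%

Rearranging the constant-growth DDM: r = D₁/P₀ + g.
r = 10.8700 / 118.91 + 0.053 = 0.09141 + 0.053 = 0.14441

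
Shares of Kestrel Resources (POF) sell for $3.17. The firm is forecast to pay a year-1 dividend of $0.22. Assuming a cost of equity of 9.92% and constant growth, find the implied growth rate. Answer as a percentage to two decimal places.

2.98%

From P₀ = D₁/(r − g), the implied growth is g = r − D₁/P₀.
g = 0.0992 − 0.22/3.17 = 0.0992 − 0.06940 = 0.02980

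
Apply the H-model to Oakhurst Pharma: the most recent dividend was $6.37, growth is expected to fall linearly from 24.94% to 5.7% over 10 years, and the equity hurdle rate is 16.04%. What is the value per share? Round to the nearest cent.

$124.38

H-model: P₀ = D₀[(1+g_L) + H(g_S−g_L)]/(r−g_L), with H = 10/2 = 5.
P₀ = 6.37 × [(1+0.057) + 5×(0.2494−0.057)] / (0.1604−0.057)
   = 6.37 × 2.0190 / 0.1034 = 124.3813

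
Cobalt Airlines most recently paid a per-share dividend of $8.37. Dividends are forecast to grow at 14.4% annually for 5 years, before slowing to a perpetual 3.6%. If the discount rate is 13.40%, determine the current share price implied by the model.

Two-stage DDM. Project D₁…D_5 at 0.144, terminal growth 0.036, discount at r = 0.134.
D_1 = 9.5753
D_2 = 10.9541
D_3 = 12.5315
D_4 = 14.3361
D_5 = 16.4004
Terminal value at t=5: TV = D_6/(r−g) = 16.9909/(0.134−0.036) = 173.3761
P₀ = 9.5753/(1+0.134)^1 + 10.9541/(1+0.134)^2 + 12.5315/(1+0.134)^3 + 14.3361/(1+0.134)^4 + 16.4004/(1+0.134)^5 + 173.3761/(1+0.134)^5 = 135.4239

$135.42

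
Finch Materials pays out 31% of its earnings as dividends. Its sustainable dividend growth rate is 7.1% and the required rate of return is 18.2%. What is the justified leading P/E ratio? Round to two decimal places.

2.79

Justified leading P/E = b/(r−g) = 0.31/(0.182−0.071) = 2.7928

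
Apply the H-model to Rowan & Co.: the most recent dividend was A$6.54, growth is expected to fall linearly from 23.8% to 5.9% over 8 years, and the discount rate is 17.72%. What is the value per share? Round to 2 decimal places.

H-model: P₀ = D₀[(1+g_L) + H(g_S−g_L)]/(r−g_L), with H = 8/2 = 4.
P₀ = 6.54 × [(1+0.059) + 4×(0.238−0.059)] / (0.1772−0.059)
   = 6.54 × 1.7750 / 0.1182 = 98.2107

A$98.21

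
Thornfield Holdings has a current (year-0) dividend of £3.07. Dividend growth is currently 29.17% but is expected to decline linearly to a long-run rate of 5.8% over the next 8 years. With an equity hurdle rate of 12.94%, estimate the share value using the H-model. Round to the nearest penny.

£85.68

H-model: P₀ = D₀[(1+g_L) + H(g_S−g_L)]/(r−g_L), with H = 8/2 = 4.
P₀ = 3.07 × [(1+0.058) + 4×(0.2917−0.058)] / (0.1294−0.058)
   = 3.07 × 1.9928 / 0.0714 = 85.6848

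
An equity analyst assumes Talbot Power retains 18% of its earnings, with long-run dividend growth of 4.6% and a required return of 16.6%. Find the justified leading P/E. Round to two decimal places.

6.83

Payout ratio b = 1 − 0.18 = 0.82.
Justified leading P/E = b/(r−g) = 0.82/(0.166−0.046) = 6.8333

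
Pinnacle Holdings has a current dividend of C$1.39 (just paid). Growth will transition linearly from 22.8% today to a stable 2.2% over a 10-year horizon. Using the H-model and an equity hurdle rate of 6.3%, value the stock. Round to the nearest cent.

H-model: P₀ = D₀[(1+g_L) + H(g_S−g_L)]/(r−g_L), with H = 10/2 = 5.
P₀ = 1.39 × [(1+0.022) + 5×(0.228−0.022)] / (0.063−0.022)
   = 1.39 × 2.0520 / 0.041 = 69.5678

C$69.57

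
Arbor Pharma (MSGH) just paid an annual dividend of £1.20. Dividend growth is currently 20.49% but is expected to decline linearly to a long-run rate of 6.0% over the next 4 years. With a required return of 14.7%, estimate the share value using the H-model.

H-model: P₀ = D₀[(1+g_L) + H(g_S−g_L)]/(r−g_L), with H = 4/2 = 2.
P₀ = 1.20 × [(1+0.06) + 2×(0.2049−0.06)] / (0.147−0.06)
   = 1.20 × 1.3498 / 0.087 = 18.6179

£18.62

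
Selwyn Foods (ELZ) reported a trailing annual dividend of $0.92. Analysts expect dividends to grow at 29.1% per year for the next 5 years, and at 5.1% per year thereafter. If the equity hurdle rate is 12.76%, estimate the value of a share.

Two-stage DDM. Project D₁…D_5 at 0.291, terminal growth 0.051, discount at r = 0.1276.
D_1 = 1.1877
D_2 = 1.5333
D_3 = 1.9796
D_4 = 2.5556
D_5 = 3.2993
Terminal value at t=5: TV = D_6/(r−g) = 3.4675/(0.1276−0.051) = 45.2682
P₀ = 1.1877/(1+0.1276)^1 + 1.5333/(1+0.1276)^2 + 1.9796/(1+0.1276)^3 + 2.5556/(1+0.1276)^4 + 3.2993/(1+0.1276)^5 + 45.2682/(1+0.1276)^5 = 31.8630

$31.86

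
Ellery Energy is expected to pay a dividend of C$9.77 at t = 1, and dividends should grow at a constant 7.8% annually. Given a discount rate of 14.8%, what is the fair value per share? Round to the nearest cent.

Gordon growth model: P₀ = D₁/(r − g), with D₁ = 9.77 given directly.
P₀ = 9.7700 / (0.148 − 0.078) = 9.7700 / 0.07 = 139.5714

C$139.57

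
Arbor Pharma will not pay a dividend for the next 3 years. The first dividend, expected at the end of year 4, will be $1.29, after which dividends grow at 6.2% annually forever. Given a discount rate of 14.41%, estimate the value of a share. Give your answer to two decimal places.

Deferred-dividend DDM. At t=3 the remaining stream is a growing perpetuity with first payment D_4 = 1.29.
V_3 = D_4/(r−g) = 1.29/(0.1441−0.062) = 15.7125
P₀ = V_3/(1+r)^3 = 15.7125/(1+0.1441)^3 = 10.4919

$10.49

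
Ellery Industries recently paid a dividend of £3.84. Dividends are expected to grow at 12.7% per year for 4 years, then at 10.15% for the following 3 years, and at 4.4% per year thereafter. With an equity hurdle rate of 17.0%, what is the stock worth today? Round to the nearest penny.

£45.66

Three-stage DDM. Project D₁…D_7; terminal Gordon value at t=7 with g = 0.044; discount at r = 0.17.
D_1 = 4.3277
D_2 = 4.8773
D_3 = 5.4967
D_4 = 6.1948
D_5 = 6.8236
D_6 = 7.5162
D_7 = 8.2790
TV_7 = 8.6433/(0.17−0.044) = 68.5978
P₀ = Σ Dₜ/(1+r)ᵗ + TV_7/(1+r)^7 = 45.6571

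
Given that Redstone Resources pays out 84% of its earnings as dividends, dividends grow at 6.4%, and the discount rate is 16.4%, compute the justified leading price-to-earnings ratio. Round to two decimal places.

8.40

Justified leading P/E = b/(r−g) = 0.84/(0.164−0.064) = 8.4000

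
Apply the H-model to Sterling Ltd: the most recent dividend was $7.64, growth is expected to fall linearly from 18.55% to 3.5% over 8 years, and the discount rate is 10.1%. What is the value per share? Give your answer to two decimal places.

$189.50

H-model: P₀ = D₀[(1+g_L) + H(g_S−g_L)]/(r−g_L), with H = 8/2 = 4.
P₀ = 7.64 × [(1+0.035) + 4×(0.1855−0.035)] / (0.101−0.035)
   = 7.64 × 1.6370 / 0.066 = 189.4952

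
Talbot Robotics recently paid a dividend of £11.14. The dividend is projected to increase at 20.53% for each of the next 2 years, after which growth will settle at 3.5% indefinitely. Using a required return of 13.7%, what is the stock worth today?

Two-stage DDM. Project D₁…D_2 at 0.2053, terminal growth 0.035, discount at r = 0.137.
D_1 = 13.4270
D_2 = 16.1836
Terminal value at t=2: TV = D_3/(r−g) = 16.7500/(0.137−0.035) = 164.2161
P₀ = 13.4270/(1+0.137)^1 + 16.1836/(1+0.137)^2 + 164.2161/(1+0.137)^2 = 151.3544

£151.35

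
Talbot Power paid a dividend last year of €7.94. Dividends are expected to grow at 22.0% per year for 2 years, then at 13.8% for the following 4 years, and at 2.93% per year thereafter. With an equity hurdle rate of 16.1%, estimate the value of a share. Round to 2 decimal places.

Three-stage DDM. Project D₁…D_6; terminal Gordon value at t=6 with g = 0.0293; discount at r = 0.161.
D_1 = 9.6868
D_2 = 11.8179
D_3 = 13.4488
D_4 = 15.3047
D_5 = 17.4167
D_6 = 19.8203
TV_6 = 20.4010/(0.161−0.0293) = 154.9050
P₀ = Σ Dₜ/(1+r)ᵗ + TV_6/(1+r)^6 = 113.7299

€113.73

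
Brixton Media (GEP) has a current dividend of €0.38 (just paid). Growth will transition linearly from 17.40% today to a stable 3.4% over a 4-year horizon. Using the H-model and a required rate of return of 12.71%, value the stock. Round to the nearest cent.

€5.36

H-model: P₀ = D₀[(1+g_L) + H(g_S−g_L)]/(r−g_L), with H = 4/2 = 2.
P₀ = 0.38 × [(1+0.034) + 2×(0.174−0.034)] / (0.1271−0.034)
   = 0.38 × 1.3140 / 0.0931 = 5.3633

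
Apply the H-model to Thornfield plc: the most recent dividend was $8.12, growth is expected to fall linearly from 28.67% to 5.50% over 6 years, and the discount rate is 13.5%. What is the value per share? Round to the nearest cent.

$177.64

H-model: P₀ = D₀[(1+g_L) + H(g_S−g_L)]/(r−g_L), with H = 6/2 = 3.
P₀ = 8.12 × [(1+0.055) + 3×(0.2867−0.055)] / (0.135−0.055)
   = 8.12 × 1.7501 / 0.08 = 177.6351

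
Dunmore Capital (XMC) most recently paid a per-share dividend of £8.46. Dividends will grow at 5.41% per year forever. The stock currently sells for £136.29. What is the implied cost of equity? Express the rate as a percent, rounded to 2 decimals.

11.95%

Rearranging the constant-growth DDM: r = D₁/P₀ + g.
D₁ = 8.46 × (1 + 0.0541) = 8.9177.
r = 8.9177 / 136.29 + 0.0541 = 0.06543 + 0.0541 = 0.11953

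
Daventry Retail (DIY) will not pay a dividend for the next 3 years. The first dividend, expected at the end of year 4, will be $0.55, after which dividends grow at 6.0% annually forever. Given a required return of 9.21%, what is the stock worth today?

Deferred-dividend DDM. At t=3 the remaining stream is a growing perpetuity with first payment D_4 = 0.55.
V_3 = D_4/(r−g) = 0.55/(0.0921−0.06) = 17.1340
P₀ = V_3/(1+r)^3 = 17.1340/(1+0.0921)^3 = 13.1544

$13.15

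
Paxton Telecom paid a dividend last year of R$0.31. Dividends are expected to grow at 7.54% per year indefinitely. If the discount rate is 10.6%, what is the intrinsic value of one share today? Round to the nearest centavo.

R$10.89

Gordon growth model: P₀ = D₁/(r − g). D₁ = 0.31 × (1 + 0.0754) = 0.3334.
P₀ = 0.3334 / (0.106 − 0.0754) = 0.3334 / 0.0306 = 10.8946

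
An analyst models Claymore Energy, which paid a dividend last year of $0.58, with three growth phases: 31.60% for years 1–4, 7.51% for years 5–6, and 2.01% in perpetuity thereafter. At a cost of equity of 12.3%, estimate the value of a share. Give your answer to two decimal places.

$15.49

Three-stage DDM. Project D₁…D_6; terminal Gordon value at t=6 with g = 0.0201; discount at r = 0.123.
D_1 = 0.7633
D_2 = 1.0045
D_3 = 1.3219
D_4 = 1.7396
D_5 = 1.8703
D_6 = 2.0107
TV_6 = 2.0511/(0.123−0.0201) = 19.9332
P₀ = Σ Dₜ/(1+r)ᵗ + TV_6/(1+r)^6 = 15.4909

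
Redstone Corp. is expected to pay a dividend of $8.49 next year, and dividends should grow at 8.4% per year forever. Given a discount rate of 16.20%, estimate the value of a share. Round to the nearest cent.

$108.85

Gordon growth model: P₀ = D₁/(r − g), with D₁ = 8.49 given directly.
P₀ = 8.4900 / (0.162 − 0.084) = 8.4900 / 0.078 = 108.8462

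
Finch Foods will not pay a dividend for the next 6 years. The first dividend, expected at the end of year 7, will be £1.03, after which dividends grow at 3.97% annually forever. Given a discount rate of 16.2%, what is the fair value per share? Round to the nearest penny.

Deferred-dividend DDM. At t=6 the remaining stream is a growing perpetuity with first payment D_7 = 1.03.
V_6 = D_7/(r−g) = 1.03/(0.162−0.0397) = 8.4219
P₀ = V_6/(1+r)^6 = 8.4219/(1+0.162)^6 = 3.4212

£3.42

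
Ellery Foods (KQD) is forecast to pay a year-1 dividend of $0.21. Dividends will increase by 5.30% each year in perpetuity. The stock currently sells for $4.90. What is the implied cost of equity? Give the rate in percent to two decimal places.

Rearranging the constant-growth DDM: r = D₁/P₀ + g.
r = 0.2100 / 4.90 + 0.053 = 0.04286 + 0.053 = 0.09586

9.59%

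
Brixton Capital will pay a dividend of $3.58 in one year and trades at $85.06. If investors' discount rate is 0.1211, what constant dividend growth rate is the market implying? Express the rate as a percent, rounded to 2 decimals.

7.90%

From P₀ = D₁/(r − g), the implied growth is g = r − D₁/P₀.
g = 0.1211 − 3.58/85.06 = 0.1211 − 0.04209 = 0.07901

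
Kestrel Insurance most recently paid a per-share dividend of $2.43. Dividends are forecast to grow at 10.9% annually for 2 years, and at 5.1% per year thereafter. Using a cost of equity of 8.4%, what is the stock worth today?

Two-stage DDM. Project D₁…D_2 at 0.109, terminal growth 0.051, discount at r = 0.084.
D_1 = 2.6949
D_2 = 2.9886
Terminal value at t=2: TV = D_3/(r−g) = 3.1410/(0.084−0.051) = 95.1827
P₀ = 2.6949/(1+0.084)^1 + 2.9886/(1+0.084)^2 + 95.1827/(1+0.084)^2 = 86.0321

$86.03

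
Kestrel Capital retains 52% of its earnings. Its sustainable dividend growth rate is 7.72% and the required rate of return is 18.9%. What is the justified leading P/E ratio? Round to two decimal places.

Payout ratio b = 1 − 0.52 = 0.48.
Justified leading P/E = b/(r−g) = 0.48/(0.189−0.0772) = 4.2934

4.29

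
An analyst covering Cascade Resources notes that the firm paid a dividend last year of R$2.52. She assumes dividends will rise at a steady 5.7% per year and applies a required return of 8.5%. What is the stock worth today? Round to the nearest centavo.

Gordon growth model: P₀ = D₁/(r − g). D₁ = 2.52 × (1 + 0.057) = 2.6636.
P₀ = 2.6636 / (0.085 − 0.057) = 2.6636 / 0.028 = 95.1300

R$95.13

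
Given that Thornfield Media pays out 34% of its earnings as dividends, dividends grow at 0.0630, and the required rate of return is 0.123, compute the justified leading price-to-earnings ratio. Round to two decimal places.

Justified leading P/E = b/(r−g) = 0.34/(0.123−0.063) = 5.6667

5.67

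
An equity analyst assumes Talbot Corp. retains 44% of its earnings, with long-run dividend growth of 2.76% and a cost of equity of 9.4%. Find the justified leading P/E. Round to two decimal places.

Payout ratio b = 1 − 0.44 = 0.56.
Justified leading P/E = b/(r−g) = 0.56/(0.094−0.0276) = 8.4337

8.43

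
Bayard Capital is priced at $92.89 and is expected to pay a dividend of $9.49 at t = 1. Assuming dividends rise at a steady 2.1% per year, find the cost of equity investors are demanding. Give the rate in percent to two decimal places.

12.32%

Rearranging the constant-growth DDM: r = D₁/P₀ + g.
r = 9.4900 / 92.89 + 0.021 = 0.10216 + 0.021 = 0.12316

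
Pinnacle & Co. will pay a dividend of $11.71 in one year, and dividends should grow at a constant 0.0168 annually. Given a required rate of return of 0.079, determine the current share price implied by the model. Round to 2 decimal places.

$188.26

Gordon growth model: P₀ = D₁/(r − g), with D₁ = 11.71 given directly.
P₀ = 11.7100 / (0.079 − 0.0168) = 11.7100 / 0.0622 = 188.2637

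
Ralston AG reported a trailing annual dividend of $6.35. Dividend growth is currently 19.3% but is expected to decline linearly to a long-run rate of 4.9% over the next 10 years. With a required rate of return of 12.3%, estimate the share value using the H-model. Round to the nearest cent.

H-model: P₀ = D₀[(1+g_L) + H(g_S−g_L)]/(r−g_L), with H = 10/2 = 5.
P₀ = 6.35 × [(1+0.049) + 5×(0.193−0.049)] / (0.123−0.049)
   = 6.35 × 1.7690 / 0.074 = 151.7993

$151.80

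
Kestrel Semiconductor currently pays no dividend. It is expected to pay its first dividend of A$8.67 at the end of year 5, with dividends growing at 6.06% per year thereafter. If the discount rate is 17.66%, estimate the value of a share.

Deferred-dividend DDM. At t=4 the remaining stream is a growing perpetuity with first payment D_5 = 8.67.
V_4 = D_5/(r−g) = 8.67/(0.1766−0.0606) = 74.7414
P₀ = V_4/(1+r)^4 = 74.7414/(1+0.1766)^4 = 38.9983

A$39.00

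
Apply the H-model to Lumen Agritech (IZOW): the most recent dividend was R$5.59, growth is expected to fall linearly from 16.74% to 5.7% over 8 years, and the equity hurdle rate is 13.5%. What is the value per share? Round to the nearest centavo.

R$107.40

H-model: P₀ = D₀[(1+g_L) + H(g_S−g_L)]/(r−g_L), with H = 8/2 = 4.
P₀ = 5.59 × [(1+0.057) + 4×(0.1674−0.057)] / (0.135−0.057)
   = 5.59 × 1.4986 / 0.078 = 107.3997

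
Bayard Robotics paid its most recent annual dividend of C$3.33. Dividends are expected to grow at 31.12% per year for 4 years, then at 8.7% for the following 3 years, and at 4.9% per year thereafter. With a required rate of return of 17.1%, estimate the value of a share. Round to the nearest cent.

Three-stage DDM. Project D₁…D_7; terminal Gordon value at t=7 with g = 0.049; discount at r = 0.171.
D_1 = 4.3663
D_2 = 5.7251
D_3 = 7.5067
D_4 = 9.8428
D_5 = 10.6992
D_6 = 11.6300
D_7 = 12.6418
TV_7 = 13.2612/(0.171−0.049) = 108.6987
P₀ = Σ Dₜ/(1+r)ᵗ + TV_7/(1+r)^7 = 67.3724

C$67.37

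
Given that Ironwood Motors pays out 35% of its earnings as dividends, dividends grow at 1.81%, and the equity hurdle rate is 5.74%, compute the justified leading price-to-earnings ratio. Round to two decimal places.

8.91

Justified leading P/E = b/(r−g) = 0.35/(0.0574−0.0181) = 8.9059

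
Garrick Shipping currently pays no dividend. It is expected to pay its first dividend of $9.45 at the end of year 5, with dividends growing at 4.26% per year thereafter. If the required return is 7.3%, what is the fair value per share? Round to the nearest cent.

$234.51

Deferred-dividend DDM. At t=4 the remaining stream is a growing perpetuity with first payment D_5 = 9.45.
V_4 = D_5/(r−g) = 9.45/(0.073−0.0426) = 310.8553
P₀ = V_4/(1+r)^4 = 310.8553/(1+0.073)^4 = 234.5089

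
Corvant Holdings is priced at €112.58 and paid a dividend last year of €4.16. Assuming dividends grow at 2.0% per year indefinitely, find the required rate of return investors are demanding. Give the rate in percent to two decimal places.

Rearranging the constant-growth DDM: r = D₁/P₀ + g.
D₁ = 4.16 × (1 + 0.02) = 4.2432.
r = 4.2432 / 112.58 + 0.02 = 0.03769 + 0.02 = 0.05769

5.77%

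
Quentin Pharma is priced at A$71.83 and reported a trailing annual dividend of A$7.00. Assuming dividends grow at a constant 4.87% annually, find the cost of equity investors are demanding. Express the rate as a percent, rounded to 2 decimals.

15.09%

Rearranging the constant-growth DDM: r = D₁/P₀ + g.
D₁ = 7.00 × (1 + 0.0487) = 7.3409.
r = 7.3409 / 71.83 + 0.0487 = 0.10220 + 0.0487 = 0.15090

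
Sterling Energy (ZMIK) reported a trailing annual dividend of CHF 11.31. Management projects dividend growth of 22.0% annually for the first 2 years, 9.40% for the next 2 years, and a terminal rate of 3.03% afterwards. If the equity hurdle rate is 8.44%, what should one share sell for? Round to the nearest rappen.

CHF 333.53

Three-stage DDM. Project D₁…D_4; terminal Gordon value at t=4 with g = 0.0303; discount at r = 0.0844.
D_1 = 13.7982
D_2 = 16.8338
D_3 = 18.4162
D_4 = 20.1473
TV_4 = 20.7578/(0.0844−0.0303) = 383.6925
P₀ = Σ Dₜ/(1+r)ᵗ + TV_4/(1+r)^4 = 333.5277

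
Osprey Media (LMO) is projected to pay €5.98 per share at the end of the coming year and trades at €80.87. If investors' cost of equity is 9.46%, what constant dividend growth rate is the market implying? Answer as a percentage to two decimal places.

2.07%

From P₀ = D₁/(r − g), the implied growth is g = r − D₁/P₀.
g = 0.0946 − 5.98/80.87 = 0.0946 − 0.07395 = 0.02065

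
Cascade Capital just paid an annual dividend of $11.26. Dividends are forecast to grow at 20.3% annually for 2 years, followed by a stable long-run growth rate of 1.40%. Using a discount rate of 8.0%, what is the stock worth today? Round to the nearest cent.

Two-stage DDM. Project D₁…D_2 at 0.203, terminal growth 0.014, discount at r = 0.08.
D_1 = 13.5458
D_2 = 16.2956
Terminal value at t=2: TV = D_3/(r−g) = 16.5237/(0.08−0.014) = 250.3593
P₀ = 13.5458/(1+0.08)^1 + 16.2956/(1+0.08)^2 + 250.3593/(1+0.08)^2 = 241.1559

$241.16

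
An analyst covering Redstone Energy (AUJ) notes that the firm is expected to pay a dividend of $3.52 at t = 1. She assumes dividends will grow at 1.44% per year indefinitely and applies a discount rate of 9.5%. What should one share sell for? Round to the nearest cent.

Gordon growth model: P₀ = D₁/(r − g), with D₁ = 3.52 given directly.
P₀ = 3.5200 / (0.095 − 0.0144) = 3.5200 / 0.0806 = 43.6725

$43.67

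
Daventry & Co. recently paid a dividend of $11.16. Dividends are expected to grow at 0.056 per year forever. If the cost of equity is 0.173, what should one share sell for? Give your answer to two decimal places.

Gordon growth model: P₀ = D₁/(r − g). D₁ = 11.16 × (1 + 0.056) = 11.7850.
P₀ = 11.7850 / (0.173 − 0.056) = 11.7850 / 0.117 = 100.7262

$100.73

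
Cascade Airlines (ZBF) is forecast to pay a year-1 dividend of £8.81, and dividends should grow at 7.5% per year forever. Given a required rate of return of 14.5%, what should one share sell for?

£125.86

Gordon growth model: P₀ = D₁/(r − g), with D₁ = 8.81 given directly.
P₀ = 8.8100 / (0.145 − 0.075) = 8.8100 / 0.07 = 125.8571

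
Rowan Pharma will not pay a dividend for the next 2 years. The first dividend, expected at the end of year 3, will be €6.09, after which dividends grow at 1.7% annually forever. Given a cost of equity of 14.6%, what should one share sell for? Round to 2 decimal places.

€35.95

Deferred-dividend DDM. At t=2 the remaining stream is a growing perpetuity with first payment D_3 = 6.09.
V_2 = D_3/(r−g) = 6.09/(0.146−0.017) = 47.2093
P₀ = V_2/(1+r)^2 = 47.2093/(1+0.146)^2 = 35.9466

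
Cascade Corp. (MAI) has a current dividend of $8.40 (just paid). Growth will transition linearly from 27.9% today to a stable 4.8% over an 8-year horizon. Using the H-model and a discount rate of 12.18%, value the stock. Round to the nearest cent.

H-model: P₀ = D₀[(1+g_L) + H(g_S−g_L)]/(r−g_L), with H = 8/2 = 4.
P₀ = 8.40 × [(1+0.048) + 4×(0.279−0.048)] / (0.1218−0.048)
   = 8.40 × 1.9720 / 0.0738 = 224.4553

$224.46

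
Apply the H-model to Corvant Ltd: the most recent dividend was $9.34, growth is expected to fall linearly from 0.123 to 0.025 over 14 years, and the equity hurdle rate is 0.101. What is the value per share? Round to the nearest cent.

$210.27

H-model: P₀ = D₀[(1+g_L) + H(g_S−g_L)]/(r−g_L), with H = 14/2 = 7.
P₀ = 9.34 × [(1+0.025) + 7×(0.123−0.025)] / (0.101−0.025)
   = 9.34 × 1.7110 / 0.076 = 210.2729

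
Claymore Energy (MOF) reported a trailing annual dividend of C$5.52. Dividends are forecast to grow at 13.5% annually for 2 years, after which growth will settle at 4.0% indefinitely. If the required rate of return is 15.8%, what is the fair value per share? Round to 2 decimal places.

Two-stage DDM. Project D₁…D_2 at 0.135, terminal growth 0.04, discount at r = 0.158.
D_1 = 6.2652
D_2 = 7.1110
Terminal value at t=2: TV = D_3/(r−g) = 7.3954/(0.158−0.04) = 62.6732
P₀ = 6.2652/(1+0.158)^1 + 7.1110/(1+0.158)^2 + 62.6732/(1+0.158)^2 = 57.4507

C$57.45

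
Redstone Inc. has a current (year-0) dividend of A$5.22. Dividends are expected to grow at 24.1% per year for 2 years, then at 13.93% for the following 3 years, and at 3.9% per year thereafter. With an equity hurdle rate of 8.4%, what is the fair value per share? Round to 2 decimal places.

Three-stage DDM. Project D₁…D_5; terminal Gordon value at t=5 with g = 0.039; discount at r = 0.084.
D_1 = 6.4780
D_2 = 8.0392
D_3 = 9.1591
D_4 = 10.4349
D_5 = 11.8885
TV_5 = 12.3522/(0.084−0.039) = 274.4931
P₀ = Σ Dₜ/(1+r)ᵗ + TV_5/(1+r)^5 = 218.9025

A$218.90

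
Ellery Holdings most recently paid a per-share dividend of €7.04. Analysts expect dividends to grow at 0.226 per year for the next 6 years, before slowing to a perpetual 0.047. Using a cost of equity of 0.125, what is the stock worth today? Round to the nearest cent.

€215.98

Two-stage DDM. Project D₁…D_6 at 0.226, terminal growth 0.047, discount at r = 0.125.
D_1 = 8.6310
D_2 = 10.5817
D_3 = 12.9731
D_4 = 15.9050
D_5 = 19.4996
D_6 = 23.9065
Terminal value at t=6: TV = D_7/(r−g) = 25.0301/(0.125−0.047) = 320.8984
P₀ = 8.6310/(1+0.125)^1 + 10.5817/(1+0.125)^2 + 12.9731/(1+0.125)^3 + 15.9050/(1+0.125)^4 + 19.4996/(1+0.125)^5 + 23.9065/(1+0.125)^6 + 320.8984/(1+0.125)^6 = 215.9766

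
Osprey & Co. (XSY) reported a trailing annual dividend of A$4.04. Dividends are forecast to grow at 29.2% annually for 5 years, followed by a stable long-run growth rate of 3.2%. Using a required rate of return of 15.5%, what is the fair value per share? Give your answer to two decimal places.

Two-stage DDM. Project D₁…D_5 at 0.292, terminal growth 0.032, discount at r = 0.155.
D_1 = 5.2197
D_2 = 6.7438
D_3 = 8.7130
D_4 = 11.2572
D_5 = 14.5443
Terminal value at t=5: TV = D_6/(r−g) = 15.0098/(0.155−0.032) = 122.0305
P₀ = 5.2197/(1+0.155)^1 + 6.7438/(1+0.155)^2 + 8.7130/(1+0.155)^3 + 11.2572/(1+0.155)^4 + 14.5443/(1+0.155)^5 + 122.0305/(1+0.155)^5 = 87.9997

A$88.00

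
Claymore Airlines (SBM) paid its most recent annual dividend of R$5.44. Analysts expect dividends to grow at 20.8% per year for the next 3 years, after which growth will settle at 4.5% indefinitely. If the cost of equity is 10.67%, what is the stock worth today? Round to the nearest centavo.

Two-stage DDM. Project D₁…D_3 at 0.208, terminal growth 0.045, discount at r = 0.1067.
D_1 = 6.5715
D_2 = 7.9384
D_3 = 9.5896
Terminal value at t=3: TV = D_4/(r−g) = 10.0211/(0.1067−0.045) = 162.4168
P₀ = 6.5715/(1+0.1067)^1 + 7.9384/(1+0.1067)^2 + 9.5896/(1+0.1067)^3 + 162.4168/(1+0.1067)^3 = 139.3174

R$139.32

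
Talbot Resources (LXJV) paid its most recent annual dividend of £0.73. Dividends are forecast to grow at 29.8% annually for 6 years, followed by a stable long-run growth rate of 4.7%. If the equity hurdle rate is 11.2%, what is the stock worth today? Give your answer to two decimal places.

£37.53

Two-stage DDM. Project D₁…D_6 at 0.298, terminal growth 0.047, discount at r = 0.112.
D_1 = 0.9475
D_2 = 1.2299
D_3 = 1.5964
D_4 = 2.0722
D_5 = 2.6897
D_6 = 3.4912
Terminal value at t=6: TV = D_7/(r−g) = 3.6553/(0.112−0.047) = 56.2347
P₀ = 0.9475/(1+0.112)^1 + 1.2299/(1+0.112)^2 + 1.5964/(1+0.112)^3 + 2.0722/(1+0.112)^4 + 2.6897/(1+0.112)^5 + 3.4912/(1+0.112)^6 + 56.2347/(1+0.112)^6 = 37.5337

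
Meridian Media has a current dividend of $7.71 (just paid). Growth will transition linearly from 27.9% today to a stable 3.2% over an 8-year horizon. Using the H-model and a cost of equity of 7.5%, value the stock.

H-model: P₀ = D₀[(1+g_L) + H(g_S−g_L)]/(r−g_L), with H = 8/2 = 4.
P₀ = 7.71 × [(1+0.032) + 4×(0.279−0.032)] / (0.075−0.032)
   = 7.71 × 2.0200 / 0.043 = 362.1907

$362.19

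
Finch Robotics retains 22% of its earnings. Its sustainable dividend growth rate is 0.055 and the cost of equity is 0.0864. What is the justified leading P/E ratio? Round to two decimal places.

24.84

Payout ratio b = 1 − 0.22 = 0.78.
Justified leading P/E = b/(r−g) = 0.78/(0.0864−0.055) = 24.8408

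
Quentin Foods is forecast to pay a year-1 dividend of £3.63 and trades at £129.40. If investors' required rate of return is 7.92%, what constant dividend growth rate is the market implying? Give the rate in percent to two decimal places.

5.11%

From P₀ = D₁/(r − g), the implied growth is g = r − D₁/P₀.
g = 0.0792 − 3.63/129.40 = 0.0792 − 0.02805 = 0.05115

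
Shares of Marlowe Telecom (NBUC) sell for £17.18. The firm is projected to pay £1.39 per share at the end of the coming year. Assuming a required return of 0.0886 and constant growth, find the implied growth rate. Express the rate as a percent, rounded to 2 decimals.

0.77%

From P₀ = D₁/(r − g), the implied growth is g = r − D₁/P₀.
g = 0.0886 − 1.39/17.18 = 0.0886 − 0.08091 = 0.00769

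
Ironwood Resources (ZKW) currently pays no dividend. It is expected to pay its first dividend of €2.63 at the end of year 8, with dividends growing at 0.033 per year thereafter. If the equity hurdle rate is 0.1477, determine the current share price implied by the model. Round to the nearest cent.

€8.74

Deferred-dividend DDM. At t=7 the remaining stream is a growing perpetuity with first payment D_8 = 2.63.
V_7 = D_8/(r−g) = 2.63/(0.1477−0.033) = 22.9294
P₀ = V_7/(1+r)^7 = 22.9294/(1+0.1477)^7 = 8.7417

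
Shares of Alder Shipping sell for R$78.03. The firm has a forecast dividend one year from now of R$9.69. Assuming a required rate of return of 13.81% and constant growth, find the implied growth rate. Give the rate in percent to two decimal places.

From P₀ = D₁/(r − g), the implied growth is g = r − D₁/P₀.
g = 0.1381 − 9.69/78.03 = 0.1381 − 0.12418 = 0.01392

1.39%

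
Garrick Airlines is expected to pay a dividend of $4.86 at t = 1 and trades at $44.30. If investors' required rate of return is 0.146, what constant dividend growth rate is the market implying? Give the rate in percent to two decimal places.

3.63%

From P₀ = D₁/(r − g), the implied growth is g = r − D₁/P₀.
g = 0.146 − 4.86/44.30 = 0.146 − 0.10971 = 0.03629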